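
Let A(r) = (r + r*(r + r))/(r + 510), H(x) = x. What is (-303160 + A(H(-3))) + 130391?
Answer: -29197956/169 ≈ -1.7277e+5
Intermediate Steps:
A(r) = (r + 2*r²)/(510 + r) (A(r) = (r + r*(2*r))/(510 + r) = (r + 2*r²)/(510 + r))
(-303160 + A(H(-3))) + 130391 = (-303160 - 3*(1 + 2*(-3))/(510 - 3)) + 130391 = (-303160 - 3*(1 - 6)/507) + 130391 = (-303160 - 3*1/507*(-5)) + 130391 = (-303160 + 5/169) + 130391 = -51234035/169 + 130391 = -29197956/169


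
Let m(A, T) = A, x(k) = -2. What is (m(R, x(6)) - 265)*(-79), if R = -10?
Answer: 21725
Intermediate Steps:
(m(R, x(6)) - 265)*(-79) = (-10 - 265)*(-79) = -275*(-79) = 21725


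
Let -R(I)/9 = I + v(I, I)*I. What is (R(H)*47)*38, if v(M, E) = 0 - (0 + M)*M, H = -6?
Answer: -3375540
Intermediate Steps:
v(M, E) = -M**2 (v(M, E) = 0 - M*M = 0 - M**2 = -M**2)
R(I) = -9*I + 9*I**3 (R(I) = -9*(I + (-I**2)*I) = -9*(I - I**3) = -9*I + 9*I**3)
(R(H)*47)*38 = ((9*(-6)*(-1 + (-6)**2))*47)*38 = ((9*(-6)*(-1 + 36))*47)*38 = ((9*(-6)*35)*47)*38 = -1890*47*38 = -88830*38 = -3375540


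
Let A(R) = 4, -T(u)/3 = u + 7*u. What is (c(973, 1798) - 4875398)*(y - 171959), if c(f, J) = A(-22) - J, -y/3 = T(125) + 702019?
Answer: 11066426683072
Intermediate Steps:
T(u) = -24*u (T(u) = -3*(u + 7*u) = -24*u)
y = -2097057 (y = -3*(-24*125 + 702019) = -3*(-3000 + 702019) = -3*699019 = -2097057)
c(f, J) = 4 - J
(c(973, 1798) - 4875398)*(y - 171959) = ((4 - 1*1798) - 4875398)*(-2097057 - 171959) = ((4 - 1798) - 4875398)*(-2269016) = (-1794 - 4875398)*(-2269016) = -4877192*(-2269016) = 11066426683072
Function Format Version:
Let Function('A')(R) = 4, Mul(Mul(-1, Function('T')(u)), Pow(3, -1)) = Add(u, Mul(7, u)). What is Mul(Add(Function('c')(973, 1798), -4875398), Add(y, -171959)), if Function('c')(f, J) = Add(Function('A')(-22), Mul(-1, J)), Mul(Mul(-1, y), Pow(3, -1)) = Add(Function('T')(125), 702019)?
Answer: 11066426683072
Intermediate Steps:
Function('T')(u) = Mul(-24, u) (Function('T')(u) = Mul(-3, Add(u, Mul(7, u))) = Mul(-3, Mul(8, u)) = Mul(-24, u))
y = -2097057 (y = Mul(-3, Add(Mul(-24, 125), 702019)) = Mul(-3, Add(-3000, 702019)) = Mul(-3, 699019) = -2097057)
Function('c')(f, J) = Add(4, Mul(-1, J))
Mul(Add(Function('c')(973, 1798), -4875398), Add(y, -171959)) = Mul(Add(Add(4, Mul(-1, 1798)), -4875398), Add(-2097057, -171959)) = Mul(Add(Add(4, -1798), -4875398), -2269016) = Mul(Add(-1794, -4875398), -2269016) = Mul(-4877192, -2269016) = 11066426683072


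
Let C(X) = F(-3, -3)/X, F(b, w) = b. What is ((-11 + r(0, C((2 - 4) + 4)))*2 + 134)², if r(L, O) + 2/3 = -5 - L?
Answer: 91204/9 ≈ 10134.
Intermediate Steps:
C(X) = -3/X
r(L, O) = -17/3 - L (r(L, O) = -⅔ + (-5 - L) = -17/3 - L)
((-11 + r(0, C((2 - 4) + 4)))*2 + 134)² = ((-11 + (-17/3 - 1*0))*2 + 134)² = ((-11 + (-17/3 + 0))*2 + 134)² = ((-11 - 17/3)*2 + 134)² = (-50/3*2 + 134)² = (-100/3 + 134)² = (302/3)² = 91204/9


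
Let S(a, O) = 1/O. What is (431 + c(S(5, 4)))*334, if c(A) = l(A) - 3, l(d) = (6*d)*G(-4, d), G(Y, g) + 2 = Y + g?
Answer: 560285/4 ≈ 1.4007e+5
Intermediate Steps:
G(Y, g) = -2 + Y + g (G(Y, g) = -2 + (Y + g) = -2 + Y + g)
l(d) = 6*d*(-6 + d) (l(d) = (6*d)*(-2 - 4 + d) = (6*d)*(-6 + d) = 6*d*(-6 + d))
c(A) = -3 + 6*A*(-6 + A) (c(A) = 6*A*(-6 + A) - 3 = -3 + 6*A*(-6 + A))
(431 + c(S(5, 4)))*334 = (431 + (-3 + 6*(-6 + 1/4)/4))*334 = (431 + (-3 + 6*(1/4)*(-6 + 1/4)))*334 = (431 + (-3 + 6*(1/4)*(-23/4)))*334 = (431 + (-3 - 69/8))*334 = (431 - 93/8)*334 = (3355/8)*334 = 560285/4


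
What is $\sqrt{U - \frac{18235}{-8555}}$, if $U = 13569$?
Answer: $\frac{\sqrt{39729772466}}{1711} \approx 116.5$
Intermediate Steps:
$\sqrt{U - \frac{18235}{-8555}} = \sqrt{13569 - \frac{18235}{-8555}} = \sqrt{13569 - - \frac{3647}{1711}} = \sqrt{13569 + \frac{3647}{1711}} = \sqrt{\frac{23220206}{1711}} = \frac{\sqrt{39729772466}}{1711}$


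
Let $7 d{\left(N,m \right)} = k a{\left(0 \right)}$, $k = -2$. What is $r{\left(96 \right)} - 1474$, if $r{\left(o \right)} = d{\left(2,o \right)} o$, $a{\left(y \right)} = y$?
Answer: $-1474$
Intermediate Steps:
$d{\left(N,m \right)} = 0$ ($d{\left(N,m \right)} = \frac{\left(-2\right) 0}{7} = \frac{1}{7} \cdot 0 = 0$)
$r{\left(o \right)} = 0$ ($r{\left(o \right)} = 0 o = 0$)
$r{\left(96 \right)} - 1474 = 0 - 1474 = -1474$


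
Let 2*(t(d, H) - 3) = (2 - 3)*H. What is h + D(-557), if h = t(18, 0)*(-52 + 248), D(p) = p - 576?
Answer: -545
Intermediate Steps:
D(p) = -576 + p
t(d, H) = 3 - H/2 (t(d, H) = 3 + ((2 - 3)*H)/2 = 3 + (-H)/2 = 3 - H/2)
h = 588 (h = (3 - ½*0)*(-52 + 248) = (3 + 0)*196 = 3*196 = 588)
h + D(-557) = 588 + (-576 - 557) = 588 - 1133 = -545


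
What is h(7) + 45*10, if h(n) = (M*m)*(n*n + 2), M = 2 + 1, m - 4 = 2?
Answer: 1368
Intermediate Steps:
m = 6 (m = 4 + 2 = 6)
M = 3
h(n) = 36 + 18*n**2 (h(n) = (3*6)*(n*n + 2) = 18*(n**2 + 2) = 18*(2 + n**2) = 36 + 18*n**2)
h(7) + 45*10 = (36 + 18*7**2) + 45*10 = (36 + 18*49) + 450 = (36 + 882) + 450 = 918 + 450 = 1368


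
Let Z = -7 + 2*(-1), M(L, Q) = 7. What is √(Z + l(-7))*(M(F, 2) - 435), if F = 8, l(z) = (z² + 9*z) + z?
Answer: -428*I*√30 ≈ -2344.3*I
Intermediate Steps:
l(z) = z² + 10*z
Z = -9 (Z = -7 - 2 = -9)
√(Z + l(-7))*(M(F, 2) - 435) = √(-9 - 7*(10 - 7))*(7 - 435) = √(-9 - 7*3)*(-428) = √(-9 - 21)*(-428) = √(-30)*(-428) = (I*√30)*(-428) = -428*I*√30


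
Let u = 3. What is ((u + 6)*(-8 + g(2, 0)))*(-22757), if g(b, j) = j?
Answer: 1638504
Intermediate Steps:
((u + 6)*(-8 + g(2, 0)))*(-22757) = ((3 + 6)*(-8 + 0))*(-22757) = (9*(-8))*(-22757) = -72*(-22757) = 1638504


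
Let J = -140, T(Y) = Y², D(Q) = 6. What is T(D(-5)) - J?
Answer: 176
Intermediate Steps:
T(D(-5)) - J = 6² - 1*(-140) = 36 + 140 = 176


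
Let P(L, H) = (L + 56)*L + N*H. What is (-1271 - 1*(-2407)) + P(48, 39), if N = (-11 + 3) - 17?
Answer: 5153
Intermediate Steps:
N = -25 (N = -8 - 17 = -25)
P(L, H) = -25*H + L*(56 + L) (P(L, H) = (L + 56)*L - 25*H = (56 + L)*L - 25*H = L*(56 + L) - 25*H = -25*H + L*(56 + L))
(-1271 - 1*(-2407)) + P(48, 39) = (-1271 - 1*(-2407)) + (48² - 25*39 + 56*48) = (-1271 + 2407) + (2304 - 975 + 2688) = 1136 + 4017 = 5153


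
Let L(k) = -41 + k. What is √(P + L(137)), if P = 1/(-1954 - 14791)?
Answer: √26917905655/16745 ≈ 9.7980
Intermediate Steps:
P = -1/16745 (P = 1/(-16745) = -1/16745 ≈ -5.9719e-5)
√(P + L(137)) = √(-1/16745 + (-41 + 137)) = √(-1/16745 + 96) = √(1607519/16745) = √26917905655/16745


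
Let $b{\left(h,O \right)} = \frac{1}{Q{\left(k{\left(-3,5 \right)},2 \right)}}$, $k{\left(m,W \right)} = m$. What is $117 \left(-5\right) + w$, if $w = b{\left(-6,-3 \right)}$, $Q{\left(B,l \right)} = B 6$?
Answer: $- \frac{10531}{18} \approx -585.06$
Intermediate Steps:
$Q{\left(B,l \right)} = 6 B$
$b{\left(h,O \right)} = - \frac{1}{18}$ ($b{\left(h,O \right)} = \frac{1}{6 \left(-3\right)} = \frac{1}{-18} = - \frac{1}{18}$)
$w = - \frac{1}{18} \approx -0.055556$
$117 \left(-5\right) + w = 117 \left(-5\right) - \frac{1}{18} = -585 - \frac{1}{18} = - \frac{10531}{18}$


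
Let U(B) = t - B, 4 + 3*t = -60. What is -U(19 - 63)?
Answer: -68/3 ≈ -22.667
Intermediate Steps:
t = -64/3 (t = -4/3 + (1/3)*(-60) = -4/3 - 20 = -64/3 ≈ -21.333)
U(B) = -64/3 - B
-U(19 - 63) = -(-64/3 - (19 - 63)) = -(-64/3 - 1*(-44)) = -(-64/3 + 44) = -1*68/3 = -68/3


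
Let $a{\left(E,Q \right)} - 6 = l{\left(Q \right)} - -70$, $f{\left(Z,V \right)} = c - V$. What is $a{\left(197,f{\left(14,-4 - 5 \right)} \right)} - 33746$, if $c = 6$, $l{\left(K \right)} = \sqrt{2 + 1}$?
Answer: $-33670 + \sqrt{3} \approx -33668.0$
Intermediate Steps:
$l{\left(K \right)} = \sqrt{3}$
$f{\left(Z,V \right)} = 6 - V$
$a{\left(E,Q \right)} = 76 + \sqrt{3}$ ($a{\left(E,Q \right)} = 6 + \left(\sqrt{3} - -70\right) = 6 + \left(\sqrt{3} + 70\right) = 6 + \left(70 + \sqrt{3}\right) = 76 + \sqrt{3}$)
$a{\left(197,f{\left(14,-4 - 5 \right)} \right)} - 33746 = \left(76 + \sqrt{3}\right) - 33746 = -33670 + \sqrt{3}$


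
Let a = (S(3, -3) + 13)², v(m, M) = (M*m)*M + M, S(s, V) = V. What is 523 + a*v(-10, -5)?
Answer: -24977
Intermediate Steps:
v(m, M) = M + m*M² (v(m, M) = m*M² + M = M + m*M²)
a = 100 (a = (-3 + 13)² = 10² = 100)
523 + a*v(-10, -5) = 523 + 100*(-5*(1 - 5*(-10))) = 523 + 100*(-5*(1 + 50)) = 523 + 100*(-5*51) = 523 + 100*(-255) = 523 - 25500 = -24977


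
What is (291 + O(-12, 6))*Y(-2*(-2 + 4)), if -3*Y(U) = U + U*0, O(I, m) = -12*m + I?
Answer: 276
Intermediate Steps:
O(I, m) = I - 12*m
Y(U) = -U/3 (Y(U) = -(U + U*0)/3 = -(U + 0)/3 = -U/3)
(291 + O(-12, 6))*Y(-2*(-2 + 4)) = (291 + (-12 - 12*6))*(-(-2)*(-2 + 4)/3) = (291 + (-12 - 72))*(-(-2)*2/3) = (291 - 84)*(-1/3*(-4)) = 207*(4/3) = 276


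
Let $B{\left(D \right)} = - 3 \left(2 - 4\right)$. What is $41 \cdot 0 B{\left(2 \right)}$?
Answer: $0$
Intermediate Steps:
$B{\left(D \right)} = 6$ ($B{\left(D \right)} = \left(-3\right) \left(-2\right) = 6$)
$41 \cdot 0 B{\left(2 \right)} = 41 \cdot 0 \cdot 6 = 0 \cdot 6 = 0$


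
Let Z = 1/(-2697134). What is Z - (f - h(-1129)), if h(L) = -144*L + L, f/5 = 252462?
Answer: -2969175026643/2697134 ≈ -1.1009e+6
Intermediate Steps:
f = 1262310 (f = 5*252462 = 1262310)
h(L) = -143*L
Z = -1/2697134 ≈ -3.7076e-7
Z - (f - h(-1129)) = -1/2697134 - (1262310 - (-143)*(-1129)) = -1/2697134 - (1262310 - 1*161447) = -1/2697134 - (1262310 - 161447) = -1/2697134 - 1*1100863 = -1/2697134 - 1100863 = -2969175026643/2697134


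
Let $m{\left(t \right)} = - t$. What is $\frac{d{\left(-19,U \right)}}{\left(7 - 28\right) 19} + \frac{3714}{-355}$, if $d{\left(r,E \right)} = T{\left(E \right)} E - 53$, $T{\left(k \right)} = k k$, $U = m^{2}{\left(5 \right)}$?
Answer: $- \frac{7009946}{141645} \approx -49.49$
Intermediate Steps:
$U = 25$ ($U = \left(\left(-1\right) 5\right)^{2} = \left(-5\right)^{2} = 25$)
$T{\left(k \right)} = k^{2}$
$d{\left(r,E \right)} = -53 + E^{3}$ ($d{\left(r,E \right)} = E^{2} E - 53 = E^{3} - 53 = -53 + E^{3}$)
$\frac{d{\left(-19,U \right)}}{\left(7 - 28\right) 19} + \frac{3714}{-355} = \frac{-53 + 25^{3}}{\left(7 - 28\right) 19} + \frac{3714}{-355} = \frac{-53 + 15625}{\left(-21\right) 19} + 3714 \left(- \frac{1}{355}\right) = \frac{15572}{-399} - \frac{3714}{355} = 15572 \left(- \frac{1}{399}\right) - \frac{3714}{355} = - \frac{15572}{399} - \frac{3714}{355} = - \frac{7009946}{141645}$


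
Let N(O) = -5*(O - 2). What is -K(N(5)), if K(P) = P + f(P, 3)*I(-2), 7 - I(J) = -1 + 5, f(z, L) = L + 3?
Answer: -3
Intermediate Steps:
N(O) = 10 - 5*O (N(O) = -5*(-2 + O) = 10 - 5*O)
f(z, L) = 3 + L
I(J) = 3 (I(J) = 7 - (-1 + 5) = 7 - 1*4 = 7 - 4 = 3)
K(P) = 18 + P (K(P) = P + (3 + 3)*3 = P + 6*3 = P + 18 = 18 + P)
-K(N(5)) = -(18 + (10 - 5*5)) = -(18 + (10 - 25)) = -(18 - 15) = -1*3 = -3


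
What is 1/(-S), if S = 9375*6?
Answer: -1/56250 ≈ -1.7778e-5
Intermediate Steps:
S = 56250
1/(-S) = 1/(-1*56250) = 1/(-56250) = -1/56250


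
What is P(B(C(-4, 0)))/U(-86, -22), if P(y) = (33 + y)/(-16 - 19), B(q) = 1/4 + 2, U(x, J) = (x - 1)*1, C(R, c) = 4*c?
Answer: 47/4060 ≈ 0.011576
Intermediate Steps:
U(x, J) = -1 + x (U(x, J) = (-1 + x)*1 = -1 + x)
B(q) = 9/4 (B(q) = 1/4 + 2 = 9/4)
P(y) = -33/35 - y/35 (P(y) = (33 + y)/(-35) = (33 + y)*(-1/35) = -33/35 - y/35)
P(B(C(-4, 0)))/U(-86, -22) = (-33/35 - 1/35*9/4)/(-1 - 86) = (-33/35 - 9/140)/(-87) = -141/140*(-1/87) = 47/4060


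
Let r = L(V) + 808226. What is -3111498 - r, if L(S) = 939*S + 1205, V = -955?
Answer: -3024184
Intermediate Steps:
L(S) = 1205 + 939*S
r = -87314 (r = (1205 + 939*(-955)) + 808226 = (1205 - 896745) + 808226 = -895540 + 808226 = -87314)
-3111498 - r = -3111498 - 1*(-87314) = -3111498 + 87314 = -3024184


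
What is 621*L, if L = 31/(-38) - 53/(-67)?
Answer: -39123/2546 ≈ -15.366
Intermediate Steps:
L = -63/2546 (L = 31*(-1/38) - 53*(-1/67) = -31/38 + 53/67 = -63/2546 ≈ -0.024745)
621*L = 621*(-63/2546) = -39123/2546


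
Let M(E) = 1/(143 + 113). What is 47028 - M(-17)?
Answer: 12039167/256 ≈ 47028.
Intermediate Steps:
M(E) = 1/256
47028 - M(-17) = 47028 - 1*1/256 = 47028 - 1/256 = 12039167/256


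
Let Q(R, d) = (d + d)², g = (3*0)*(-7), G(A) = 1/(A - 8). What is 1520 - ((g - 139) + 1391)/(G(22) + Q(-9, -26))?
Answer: 57525112/37857 ≈ 1519.5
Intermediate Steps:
G(A) = 1/(-8 + A)
g = 0 (g = 0*(-7) = 0)
Q(R, d) = 4*d² (Q(R, d) = (2*d)² = 4*d²)
1520 - ((g - 139) + 1391)/(G(22) + Q(-9, -26)) = 1520 - ((0 - 139) + 1391)/(1/(-8 + 22) + 4*(-26)²) = 1520 - (-139 + 1391)/(1/14 + 4*676) = 1520 - 1252/(1/14 + 2704) = 1520 - 1252/37857/14 = 1520 - 1252*14/37857 = 1520 - 1*17528/37857 = 1520 - 17528/37857 = 57525112/37857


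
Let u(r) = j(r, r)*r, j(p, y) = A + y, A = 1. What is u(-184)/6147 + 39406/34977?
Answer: 52591638/7963097 ≈ 6.6044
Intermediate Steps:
j(p, y) = 1 + y
u(r) = r*(1 + r) (u(r) = (1 + r)*r = r*(1 + r))
u(-184)/6147 + 39406/34977 = -184*(1 - 184)/6147 + 39406/34977 = -184*(-183)*(1/6147) + 39406*(1/34977) = 33672*(1/6147) + 39406/34977 = 11224/2049 + 39406/34977 = 52591638/7963097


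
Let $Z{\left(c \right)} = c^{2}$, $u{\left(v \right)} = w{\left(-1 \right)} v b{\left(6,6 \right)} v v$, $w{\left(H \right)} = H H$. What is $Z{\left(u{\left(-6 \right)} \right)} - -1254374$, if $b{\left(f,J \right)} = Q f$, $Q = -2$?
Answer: $7972838$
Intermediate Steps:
$b{\left(f,J \right)} = - 2 f$
$w{\left(H \right)} = H^{2}$
$u{\left(v \right)} = - 12 v^{3}$ ($u{\left(v \right)} = \left(-1\right)^{2} v \left(\left(-2\right) 6\right) v v = 1 v \left(-12\right) v v = 1 - 12 v v v = 1 \left(- 12 v^{2}\right) v = - 12 v^{2} v = - 12 v^{3}$)
$Z{\left(u{\left(-6 \right)} \right)} - -1254374 = \left(- 12 \left(-6\right)^{3}\right)^{2} - -1254374 = \left(\left(-12\right) \left(-216\right)\right)^{2} + 1254374 = 2592^{2} + 1254374 = 6718464 + 1254374 = 7972838$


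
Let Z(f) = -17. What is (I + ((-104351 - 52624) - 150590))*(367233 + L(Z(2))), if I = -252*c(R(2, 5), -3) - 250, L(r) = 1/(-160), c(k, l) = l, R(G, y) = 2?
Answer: -18041951332461/160 ≈ -1.1276e+11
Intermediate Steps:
L(r) = -1/160
I = 506 (I = -252*(-3) - 250 = 756 - 250 = 506)
(I + ((-104351 - 52624) - 150590))*(367233 + L(Z(2))) = (506 + ((-104351 - 52624) - 150590))*(367233 - 1/160) = (506 + (-156975 - 150590))*(58757279/160) = (506 - 307565)*(58757279/160) = -307059*58757279/160 = -18041951332461/160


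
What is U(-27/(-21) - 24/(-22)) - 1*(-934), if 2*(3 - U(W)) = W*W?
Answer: 11077457/11858 ≈ 934.18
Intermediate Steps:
U(W) = 3 - W**2/2 (U(W) = 3 - W*W/2 = 3 - W**2/2)
U(-27/(-21) - 24/(-22)) - 1*(-934) = (3 - (-27/(-21) - 24/(-22))**2/2) - 1*(-934) = (3 - (-27*(-1/21) - 24*(-1/22))**2/2) + 934 = (3 - (9/7 + 12/11)**2/2) + 934 = (3 - (183/77)**2/2) + 934 = (3 - 1/2*33489/5929) + 934 = (3 - 33489/11858) + 934 = 2085/11858 + 934 = 11077457/11858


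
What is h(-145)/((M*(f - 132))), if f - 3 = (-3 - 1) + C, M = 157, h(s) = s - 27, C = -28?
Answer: 172/25277 ≈ 0.0068046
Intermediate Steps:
h(s) = -27 + s
f = -29 (f = 3 + ((-3 - 1) - 28) = 3 + (-4 - 28) = 3 - 32 = -29)
h(-145)/((M*(f - 132))) = (-27 - 145)/((157*(-29 - 132))) = -172/(157*(-161)) = -172/(-25277) = -172*(-1/25277) = 172/25277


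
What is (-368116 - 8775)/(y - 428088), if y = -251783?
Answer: 376891/679871 ≈ 0.55436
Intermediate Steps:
(-368116 - 8775)/(y - 428088) = (-368116 - 8775)/(-251783 - 428088) = -376891/(-679871) = -376891*(-1/679871) = 376891/679871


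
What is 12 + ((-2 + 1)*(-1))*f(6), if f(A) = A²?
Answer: 48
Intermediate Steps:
12 + ((-2 + 1)*(-1))*f(6) = 12 + ((-2 + 1)*(-1))*6² = 12 - 1*(-1)*36 = 12 + 1*36 = 12 + 36 = 48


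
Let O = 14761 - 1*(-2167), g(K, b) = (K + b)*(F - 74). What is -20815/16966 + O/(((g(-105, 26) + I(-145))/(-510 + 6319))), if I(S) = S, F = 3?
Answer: 208529208659/11587778 ≈ 17996.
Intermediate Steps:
g(K, b) = -71*K - 71*b (g(K, b) = (K + b)*(3 - 74) = (K + b)*(-71) = -71*K - 71*b)
O = 16928 (O = 14761 + 2167 = 16928)
-20815/16966 + O/(((g(-105, 26) + I(-145))/(-510 + 6319))) = -20815/16966 + 16928/((((-71*(-105) - 71*26) - 145)/(-510 + 6319))) = -20815*1/16966 + 16928/((((7455 - 1846) - 145)/5809)) = -20815/16966 + 16928/(((5609 - 145)*(1/5809))) = -20815/16966 + 16928/((5464*(1/5809))) = -20815/16966 + 16928/(5464/5809) = -20815/16966 + 16928*(5809/5464) = -20815/16966 + 12291844/683 = 208529208659/11587778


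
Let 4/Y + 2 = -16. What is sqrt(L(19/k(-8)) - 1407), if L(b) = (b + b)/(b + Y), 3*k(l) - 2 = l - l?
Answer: I*sqrt(364004733)/509 ≈ 37.483*I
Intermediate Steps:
Y = -2/9 (Y = 4/(-2 - 16) = 4/(-18) = 4*(-1/18) = -2/9 ≈ -0.22222)
k(l) = 2/3 (k(l) = 2/3 + (l - l)/3 = 2/3 + (1/3)*0 = 2/3 + 0 = 2/3)
L(b) = 2*b/(-2/9 + b) (L(b) = (b + b)/(b - 2/9) = (2*b)/(-2/9 + b) = 2*b/(-2/9 + b))
sqrt(L(19/k(-8)) - 1407) = sqrt(18*(19/(2/3))/(-2 + 9*(19/(2/3))) - 1407) = sqrt(18*(19*(3/2))/(-2 + 9*(19*(3/2))) - 1407) = sqrt(18*(57/2)/(-2 + 9*(57/2)) - 1407) = sqrt(18*(57/2)/(-2 + 513/2) - 1407) = sqrt(18*(57/2)/(509/2) - 1407) = sqrt(18*(57/2)*(2/509) - 1407) = sqrt(1026/509 - 1407) = sqrt(-715137/509) = I*sqrt(364004733)/509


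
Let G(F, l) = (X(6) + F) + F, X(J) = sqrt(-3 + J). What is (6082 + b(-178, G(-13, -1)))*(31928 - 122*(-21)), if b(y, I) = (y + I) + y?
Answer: 196593000 + 34490*sqrt(3) ≈ 1.9665e+8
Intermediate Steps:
G(F, l) = sqrt(3) + 2*F (G(F, l) = (sqrt(-3 + 6) + F) + F = (sqrt(3) + F) + F = (F + sqrt(3)) + F = sqrt(3) + 2*F)
b(y, I) = I + 2*y (b(y, I) = (I + y) + y = I + 2*y)
(6082 + b(-178, G(-13, -1)))*(31928 - 122*(-21)) = (6082 + ((sqrt(3) + 2*(-13)) + 2*(-178)))*(31928 - 122*(-21)) = (6082 + ((sqrt(3) - 26) - 356))*(31928 + 2562) = (6082 + ((-26 + sqrt(3)) - 356))*34490 = (6082 + (-382 + sqrt(3)))*34490 = (5700 + sqrt(3))*34490 = 196593000 + 34490*sqrt(3)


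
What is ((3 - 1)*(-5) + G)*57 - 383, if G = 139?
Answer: 6970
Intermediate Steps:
((3 - 1)*(-5) + G)*57 - 383 = ((3 - 1)*(-5) + 139)*57 - 383 = (2*(-5) + 139)*57 - 383 = (-10 + 139)*57 - 383 = 129*57 - 383 = 7353 - 383 = 6970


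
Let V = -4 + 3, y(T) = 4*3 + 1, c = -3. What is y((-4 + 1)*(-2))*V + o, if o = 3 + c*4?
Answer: -22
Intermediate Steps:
y(T) = 13 (y(T) = 12 + 1 = 13)
V = -1
o = -9 (o = 3 - 3*4 = 3 - 12 = -9)
y((-4 + 1)*(-2))*V + o = 13*(-1) - 9 = -13 - 9 = -22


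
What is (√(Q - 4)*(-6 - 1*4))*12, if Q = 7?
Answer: -120*√3 ≈ -207.85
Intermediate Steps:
(√(Q - 4)*(-6 - 1*4))*12 = (√(7 - 4)*(-6 - 1*4))*12 = (√3*(-6 - 4))*12 = (√3*(-10))*12 = -10*√3*12 = -120*√3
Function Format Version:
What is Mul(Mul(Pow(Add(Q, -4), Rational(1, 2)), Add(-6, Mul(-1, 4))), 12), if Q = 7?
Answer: Mul(-120, Pow(3, Rational(1, 2))) ≈ -207.85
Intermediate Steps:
Mul(Mul(Pow(Add(Q, -4), Rational(1, 2)), Add(-6, Mul(-1, 4))), 12) = Mul(Mul(Pow(Add(7, -4), Rational(1, 2)), Add(-6, Mul(-1, 4))), 12) = Mul(Mul(Pow(3, Rational(1, 2)), Add(-6, -4)), 12) = Mul(Mul(Pow(3, Rational(1, 2)), -10), 12) = Mul(Mul(-10, Pow(3, Rational(1, 2))), 12) = Mul(-120, Pow(3, Rational(1, 2)))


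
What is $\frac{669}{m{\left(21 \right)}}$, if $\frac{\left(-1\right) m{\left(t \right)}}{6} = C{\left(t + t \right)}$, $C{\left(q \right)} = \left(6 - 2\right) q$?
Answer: $- \frac{223}{336} \approx -0.66369$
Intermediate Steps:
$C{\left(q \right)} = 4 q$
$m{\left(t \right)} = - 48 t$ ($m{\left(t \right)} = - 6 \cdot 4 \left(t + t\right) = - 6 \cdot 4 \cdot 2 t = - 6 \cdot 8 t = - 48 t$)
$\frac{669}{m{\left(21 \right)}} = \frac{669}{\left(-48\right) 21} = \frac{669}{-1008} = 669 \left(- \frac{1}{1008}\right) = - \frac{223}{336}$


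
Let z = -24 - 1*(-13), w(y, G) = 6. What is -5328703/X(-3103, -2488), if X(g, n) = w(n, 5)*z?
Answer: 5328703/66 ≈ 80738.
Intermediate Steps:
z = -11 (z = -24 + 13 = -11)
X(g, n) = -66 (X(g, n) = 6*(-11) = -66)
-5328703/X(-3103, -2488) = -5328703/(-66) = -5328703*(-1/66) = 5328703/66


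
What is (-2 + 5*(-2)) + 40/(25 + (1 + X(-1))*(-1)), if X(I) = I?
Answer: -52/5 ≈ -10.400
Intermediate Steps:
(-2 + 5*(-2)) + 40/(25 + (1 + X(-1))*(-1)) = (-2 + 5*(-2)) + 40/(25 + (1 - 1)*(-1)) = (-2 - 10) + 40/(25 + 0*(-1)) = -12 + 40/(25 + 0) = -12 + 40/25 = -12 + 40*(1/25) = -12 + 8/5 = -52/5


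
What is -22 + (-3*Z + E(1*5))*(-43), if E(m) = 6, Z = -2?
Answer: -538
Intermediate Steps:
-22 + (-3*Z + E(1*5))*(-43) = -22 + (-3*(-2) + 6)*(-43) = -22 + (6 + 6)*(-43) = -22 + 12*(-43) = -22 - 516 = -538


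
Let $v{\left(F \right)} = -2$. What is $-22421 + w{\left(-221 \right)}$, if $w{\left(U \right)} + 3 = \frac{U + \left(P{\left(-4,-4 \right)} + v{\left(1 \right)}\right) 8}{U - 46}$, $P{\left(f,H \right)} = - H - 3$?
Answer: $- \frac{5986979}{267} \approx -22423.0$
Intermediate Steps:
$P{\left(f,H \right)} = -3 - H$
$w{\left(U \right)} = -3 + \frac{-8 + U}{-46 + U}$ ($w{\left(U \right)} = -3 + \frac{U + \left(\left(-3 - -4\right) - 2\right) 8}{U - 46} = -3 + \frac{U + \left(\left(-3 + 4\right) - 2\right) 8}{-46 + U} = -3 + \frac{U + \left(1 - 2\right) 8}{-46 + U} = -3 + \frac{U - 8}{-46 + U} = -3 + \frac{-8 + U}{-46 + U}$)
$-22421 + w{\left(-221 \right)} = -22421 + \frac{2 \left(65 - -221\right)}{-46 - 221} = -22421 + \frac{2 \left(65 + 221\right)}{-267} = -22421 + 2 \left(- \frac{1}{267}\right) 286 = -22421 - \frac{572}{267} = - \frac{5986979}{267}$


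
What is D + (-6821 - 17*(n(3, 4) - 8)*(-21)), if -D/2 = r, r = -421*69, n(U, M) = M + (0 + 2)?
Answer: 50563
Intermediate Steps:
n(U, M) = 2 + M (n(U, M) = M + 2 = 2 + M)
r = -29049
D = 58098 (D = -2*(-29049) = 58098)
D + (-6821 - 17*(n(3, 4) - 8)*(-21)) = 58098 + (-6821 - 17*((2 + 4) - 8)*(-21)) = 58098 + (-6821 - 17*(6 - 8)*(-21)) = 58098 + (-6821 - 17*(-2)*(-21)) = 58098 + (-6821 + 34*(-21)) = 58098 + (-6821 - 714) = 58098 - 7535 = 50563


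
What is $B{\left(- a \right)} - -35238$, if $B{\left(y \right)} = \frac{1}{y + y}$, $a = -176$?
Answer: $\frac{12403777}{352} \approx 35238.0$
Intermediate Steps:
$B{\left(y \right)} = \frac{1}{2 y}$
$B{\left(- a \right)} - -35238 = \frac{1}{2 \left(\left(-1\right) \left(-176\right)\right)} - -35238 = \frac{1}{2 \cdot 176} + 35238 = \frac{1}{2} \cdot \frac{1}{176} + 35238 = \frac{1}{352} + 35238 = \frac{12403777}{352}$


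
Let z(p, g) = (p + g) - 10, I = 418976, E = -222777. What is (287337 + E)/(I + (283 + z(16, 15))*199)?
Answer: 1345/9989 ≈ 0.13465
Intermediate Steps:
z(p, g) = -10 + g + p (z(p, g) = (g + p) - 10 = -10 + g + p)
(287337 + E)/(I + (283 + z(16, 15))*199) = (287337 - 222777)/(418976 + (283 + (-10 + 15 + 16))*199) = 64560/(418976 + (283 + 21)*199) = 64560/(418976 + 304*199) = 64560/(418976 + 60496) = 64560/479472 = 64560*(1/479472) = 1345/9989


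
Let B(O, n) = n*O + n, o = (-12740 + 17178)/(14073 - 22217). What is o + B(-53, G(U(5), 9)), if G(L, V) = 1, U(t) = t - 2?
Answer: -213963/4072 ≈ -52.545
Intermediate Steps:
U(t) = -2 + t
o = -2219/4072 (o = 4438/(-8144) = 4438*(-1/8144) = -2219/4072 ≈ -0.54494)
B(O, n) = n + O*n (B(O, n) = O*n + n = n + O*n)
o + B(-53, G(U(5), 9)) = -2219/4072 + 1*(1 - 53) = -2219/4072 + 1*(-52) = -2219/4072 - 52 = -213963/4072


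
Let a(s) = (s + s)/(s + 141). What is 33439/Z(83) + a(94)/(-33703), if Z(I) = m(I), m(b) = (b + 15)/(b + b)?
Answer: 66814680837/1179605 ≈ 56642.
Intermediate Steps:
m(b) = (15 + b)/(2*b) (m(b) = (15 + b)/((2*b)) = (15 + b)*(1/(2*b)) = (15 + b)/(2*b))
a(s) = 2*s/(141 + s) (a(s) = (2*s)/(141 + s) = 2*s/(141 + s))
Z(I) = (15 + I)/(2*I)
33439/Z(83) + a(94)/(-33703) = 33439/(((½)*(15 + 83)/83)) + (2*94/(141 + 94))/(-33703) = 33439/(((½)*(1/83)*98)) + (2*94/235)*(-1/33703) = 33439/(49/83) + (2*94*(1/235))*(-1/33703) = 33439*(83/49) + (⅘)*(-1/33703) = 396491/7 - 4/168515 = 66814680837/1179605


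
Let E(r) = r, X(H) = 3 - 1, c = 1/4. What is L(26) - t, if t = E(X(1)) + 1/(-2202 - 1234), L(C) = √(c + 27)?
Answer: -6871/3436 + √109/2 ≈ 3.2204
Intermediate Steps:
c = ¼ ≈ 0.25000
X(H) = 2
L(C) = √109/2 (L(C) = √(¼ + 27) = √(109/4) = √109/2)
t = 6871/3436 (t = 2 + 1/(-2202 - 1234) = 2 + 1/(-3436) = 2 - 1/3436 = 6871/3436 ≈ 1.9997)
L(26) - t = √109/2 - 1*6871/3436 = √109/2 - 6871/3436 = -6871/3436 + √109/2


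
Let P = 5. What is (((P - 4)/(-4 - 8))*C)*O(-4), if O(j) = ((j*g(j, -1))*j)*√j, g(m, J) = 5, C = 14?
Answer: -560*I/3 ≈ -186.67*I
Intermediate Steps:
O(j) = 5*j^(5/2) (O(j) = ((j*5)*j)*√j = ((5*j)*j)*√j = (5*j²)*√j = 5*j^(5/2))
(((P - 4)/(-4 - 8))*C)*O(-4) = (((5 - 4)/(-4 - 8))*14)*(5*(-4)^(5/2)) = ((1/(-12))*14)*(5*(32*I)) = ((1*(-1/12))*14)*(160*I) = (-1/12*14)*(160*I) = -560*I/3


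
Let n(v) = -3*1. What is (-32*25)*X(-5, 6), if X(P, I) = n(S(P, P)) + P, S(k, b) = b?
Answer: 6400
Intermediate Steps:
n(v) = -3
X(P, I) = -3 + P
(-32*25)*X(-5, 6) = (-32*25)*(-3 - 5) = -800*(-8) = 6400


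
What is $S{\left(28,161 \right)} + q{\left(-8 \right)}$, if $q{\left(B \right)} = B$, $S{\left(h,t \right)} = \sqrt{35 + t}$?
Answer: $6$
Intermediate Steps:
$S{\left(28,161 \right)} + q{\left(-8 \right)} = \sqrt{35 + 161} - 8 = \sqrt{196} - 8 = 14 - 8 = 6$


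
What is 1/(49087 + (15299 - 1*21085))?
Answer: 1/43301 ≈ 2.3094e-5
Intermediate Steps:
1/(49087 + (15299 - 1*21085)) = 1/(49087 + (15299 - 21085)) = 1/(49087 - 5786) = 1/43301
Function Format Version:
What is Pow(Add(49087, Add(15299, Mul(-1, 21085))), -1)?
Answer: Rational(1, 43301) ≈ 2.3094e-5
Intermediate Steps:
Pow(Add(49087, Add(15299, Mul(-1, 21085))), -1) = Pow(Add(49087, Add(15299, -21085)), -1) = Pow(Add(49087, -5786), -1) = Pow(43301, -1) = Rational(1, 43301)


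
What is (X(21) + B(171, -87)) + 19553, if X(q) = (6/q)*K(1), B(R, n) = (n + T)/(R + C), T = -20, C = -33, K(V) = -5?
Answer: 18886069/966 ≈ 19551.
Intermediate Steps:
B(R, n) = (-20 + n)/(-33 + R) (B(R, n) = (n - 20)/(R - 33) = (-20 + n)/(-33 + R))
X(q) = -30/q (X(q) = (6/q)*(-5) = -30/q)
(X(21) + B(171, -87)) + 19553 = (-30/21 + (-20 - 87)/(-33 + 171)) + 19553 = (-30*1/21 - 107/138) + 19553 = (-10/7 + (1/138)*(-107)) + 19553 = (-10/7 - 107/138) + 19553 = -2129/966 + 19553 = 18886069/966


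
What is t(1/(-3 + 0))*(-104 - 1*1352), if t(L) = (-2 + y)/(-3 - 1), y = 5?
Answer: 1092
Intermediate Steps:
t(L) = -¾ (t(L) = (-2 + 5)/(-3 - 1) = 3/(-4) = 3*(-¼) = -¾)
t(1/(-3 + 0))*(-104 - 1*1352) = -3*(-104 - 1*1352)/4 = -3*(-104 - 1352)/4 = -¾*(-1456) = 1092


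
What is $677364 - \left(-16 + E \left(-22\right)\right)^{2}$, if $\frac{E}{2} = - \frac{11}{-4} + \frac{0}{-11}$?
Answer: $658595$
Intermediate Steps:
$E = \frac{11}{2}$ ($E = 2 \left(- \frac{11}{-4} + \frac{0}{-11}\right) = 2 \left(\left(-11\right) \left(- \frac{1}{4}\right) + 0 \left(- \frac{1}{11}\right)\right) = 2 \left(\frac{11}{4} + 0\right) = 2 \cdot \frac{11}{4} = \frac{11}{2} \approx 5.5$)
$677364 - \left(-16 + E \left(-22\right)\right)^{2} = 677364 - \left(-16 + \frac{11}{2} \left(-22\right)\right)^{2} = 677364 - \left(-16 - 121\right)^{2} = 677364 - \left(-137\right)^{2} = 677364 - 18769 = 658595$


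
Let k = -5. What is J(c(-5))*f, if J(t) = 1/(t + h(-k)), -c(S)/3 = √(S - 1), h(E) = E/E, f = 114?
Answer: 114/55 + 342*I*√6/55 ≈ 2.0727 + 15.231*I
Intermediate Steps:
h(E) = 1
c(S) = -3*√(-1 + S) (c(S) = -3*√(S - 1) = -3*√(-1 + S))
J(t) = 1/(1 + t) (J(t) = 1/(t + 1) = 1/(1 + t))
J(c(-5))*f = 114/(1 - 3*√(-1 - 5)) = 114/(1 - 3*I*√6)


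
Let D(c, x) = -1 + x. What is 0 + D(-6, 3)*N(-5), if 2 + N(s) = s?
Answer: -14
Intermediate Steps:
N(s) = -2 + s
0 + D(-6, 3)*N(-5) = 0 + (-1 + 3)*(-2 - 5) = 0 + 2*(-7) = 0 - 14 = -14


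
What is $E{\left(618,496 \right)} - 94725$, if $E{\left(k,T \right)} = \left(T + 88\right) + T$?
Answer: $-93645$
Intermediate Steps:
$E{\left(k,T \right)} = 88 + 2 T$ ($E{\left(k,T \right)} = \left(88 + T\right) + T = 88 + 2 T$)
$E{\left(618,496 \right)} - 94725 = \left(88 + 2 \cdot 496\right) - 94725 = \left(88 + 992\right) - 94725 = 1080 - 94725 = -93645$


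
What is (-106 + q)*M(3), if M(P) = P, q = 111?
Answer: 15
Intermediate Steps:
(-106 + q)*M(3) = (-106 + 111)*3 = 5*3 = 15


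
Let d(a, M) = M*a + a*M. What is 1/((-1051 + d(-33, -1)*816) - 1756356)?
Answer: -1/1703551 ≈ -5.8701e-7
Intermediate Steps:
d(a, M) = 2*M*a (d(a, M) = M*a + M*a = 2*M*a)
1/((-1051 + d(-33, -1)*816) - 1756356) = 1/((-1051 + (2*(-1)*(-33))*816) - 1756356) = 1/((-1051 + 66*816) - 1756356) = 1/((-1051 + 53856) - 1756356) = 1/(52805 - 1756356) = 1/(-1703551) = -1/1703551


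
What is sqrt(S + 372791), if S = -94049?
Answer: sqrt(278742) ≈ 527.96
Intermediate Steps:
sqrt(S + 372791) = sqrt(-94049 + 372791) = sqrt(278742)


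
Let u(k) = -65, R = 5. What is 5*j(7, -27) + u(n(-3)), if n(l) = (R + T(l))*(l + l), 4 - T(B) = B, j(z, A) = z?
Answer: -30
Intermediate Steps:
T(B) = 4 - B
n(l) = 2*l*(9 - l) (n(l) = (5 + (4 - l))*(l + l) = (9 - l)*(2*l) = 2*l*(9 - l))
5*j(7, -27) + u(n(-3)) = 5*7 - 65 = 35 - 65 = -30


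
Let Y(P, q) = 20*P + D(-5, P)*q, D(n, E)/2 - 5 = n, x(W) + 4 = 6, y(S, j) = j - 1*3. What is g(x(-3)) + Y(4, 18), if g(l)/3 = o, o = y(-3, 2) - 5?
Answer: 62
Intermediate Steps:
y(S, j) = -3 + j (y(S, j) = j - 3 = -3 + j)
x(W) = 2 (x(W) = -4 + 6 = 2)
D(n, E) = 10 + 2*n
o = -6 (o = (-3 + 2) - 5 = -1 - 5 = -6)
Y(P, q) = 20*P (Y(P, q) = 20*P + (10 + 2*(-5))*q = 20*P + (10 - 10)*q = 20*P + 0*q = 20*P + 0 = 20*P)
g(l) = -18 (g(l) = 3*(-6) = -18)
g(x(-3)) + Y(4, 18) = -18 + 20*4 = -18 + 80 = 62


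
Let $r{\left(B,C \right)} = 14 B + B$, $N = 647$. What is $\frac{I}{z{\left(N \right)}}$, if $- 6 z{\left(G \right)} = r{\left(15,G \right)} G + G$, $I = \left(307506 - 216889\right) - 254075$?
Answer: $\frac{490374}{73111} \approx 6.7073$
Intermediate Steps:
$r{\left(B,C \right)} = 15 B$
$I = -163458$ ($I = 90617 - 254075 = -163458$)
$z{\left(G \right)} = - \frac{113 G}{3}$ ($z{\left(G \right)} = - \frac{15 \cdot 15 G + G}{6} = - \frac{225 G + G}{6} = - \frac{226 G}{6} = - \frac{113 G}{3}$)
$\frac{I}{z{\left(N \right)}} = - \frac{163458}{\left(- \frac{113}{3}\right) 647} = - \frac{163458}{- \frac{73111}{3}} = \left(-163458\right) \left(- \frac{3}{73111}\right) = \frac{490374}{73111}$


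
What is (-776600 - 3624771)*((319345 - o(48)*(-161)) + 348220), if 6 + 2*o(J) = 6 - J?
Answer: -2921194334071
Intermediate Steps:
o(J) = -J/2 (o(J) = -3 + (6 - J)/2 = -3 + (3 - J/2) = -J/2)
(-776600 - 3624771)*((319345 - o(48)*(-161)) + 348220) = (-776600 - 3624771)*((319345 - (-1/2*48)*(-161)) + 348220) = -4401371*((319345 - (-24)*(-161)) + 348220) = -4401371*((319345 - 1*3864) + 348220) = -4401371*((319345 - 3864) + 348220) = -4401371*(315481 + 348220) = -4401371*663701 = -2921194334071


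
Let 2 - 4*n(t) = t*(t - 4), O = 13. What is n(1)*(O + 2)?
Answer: 75/4 ≈ 18.750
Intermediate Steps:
n(t) = ½ - t*(-4 + t)/4 (n(t) = ½ - t*(t - 4)/4 = ½ - t*(-4 + t)/4)
n(1)*(O + 2) = (½ + 1 - ¼*1²)*(13 + 2) = (½ + 1 - ¼*1)*15 = (½ + 1 - ¼)*15 = (5/4)*15 = 75/4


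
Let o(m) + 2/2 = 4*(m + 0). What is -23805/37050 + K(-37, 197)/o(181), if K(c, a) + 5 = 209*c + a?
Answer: -19773671/1785810 ≈ -11.073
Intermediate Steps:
o(m) = -1 + 4*m (o(m) = -1 + 4*(m + 0) = -1 + 4*m)
K(c, a) = -5 + a + 209*c (K(c, a) = -5 + (209*c + a) = -5 + (a + 209*c) = -5 + a + 209*c)
-23805/37050 + K(-37, 197)/o(181) = -23805/37050 + (-5 + 197 + 209*(-37))/(-1 + 4*181) = -23805*1/37050 + (-5 + 197 - 7733)/(-1 + 724) = -1587/2470 - 7541/723 = -19773671/1785810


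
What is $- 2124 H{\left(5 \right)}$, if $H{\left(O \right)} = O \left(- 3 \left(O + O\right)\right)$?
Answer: $318600$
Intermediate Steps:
$H{\left(O \right)} = - 6 O^{2}$ ($H{\left(O \right)} = O \left(- 3 \cdot 2 O\right) = O \left(- 6 O\right) = - 6 O^{2}$)
$- 2124 H{\left(5 \right)} = - 2124 \left(- 6 \cdot 5^{2}\right) = - 2124 \left(\left(-6\right) 25\right) = \left(-2124\right) \left(-150\right) = 318600$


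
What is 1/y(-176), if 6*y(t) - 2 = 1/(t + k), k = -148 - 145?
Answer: 2814/937 ≈ 3.0032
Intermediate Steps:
k = -293
y(t) = ⅓ + 1/(6*(-293 + t)) (y(t) = ⅓ + 1/(6*(t - 293)) = ⅓ + 1/(6*(-293 + t)))
1/y(-176) = 1/((-585 + 2*(-176))/(6*(-293 - 176))) = 1/((⅙)*(-585 - 352)/(-469)) = 1/((⅙)*(-1/469)*(-937)) = 1/(937/2814) = 2814/937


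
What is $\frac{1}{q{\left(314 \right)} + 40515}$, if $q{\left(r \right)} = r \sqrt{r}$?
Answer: $\frac{40515}{1610506081} - \frac{314 \sqrt{314}}{1610506081} \approx 2.1702 \cdot 10^{-5}$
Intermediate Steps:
$q{\left(r \right)} = r^{\frac{3}{2}}$
$\frac{1}{q{\left(314 \right)} + 40515} = \frac{1}{314^{\frac{3}{2}} + 40515} = \frac{1}{314 \sqrt{314} + 40515} = \frac{1}{40515 + 314 \sqrt{314}}$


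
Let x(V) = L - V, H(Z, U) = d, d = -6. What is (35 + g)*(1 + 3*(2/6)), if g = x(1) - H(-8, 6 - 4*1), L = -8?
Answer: 64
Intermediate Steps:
H(Z, U) = -6
x(V) = -8 - V
g = -3 (g = (-8 - 1*1) - 1*(-6) = (-8 - 1) + 6 = -9 + 6 = -3)
(35 + g)*(1 + 3*(2/6)) = (35 - 3)*(1 + 3*(2/6)) = 32*(1 + 3*(2*(⅙))) = 32*(1 + 3*(⅓)) = 32*(1 + 1) = 32*2 = 64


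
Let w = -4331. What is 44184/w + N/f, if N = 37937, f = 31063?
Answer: -1208182445/134533853 ≈ -8.9805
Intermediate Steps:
44184/w + N/f = 44184/(-4331) + 37937/31063 = 44184*(-1/4331) + 37937*(1/31063) = -44184/4331 + 37937/31063 = -1208182445/134533853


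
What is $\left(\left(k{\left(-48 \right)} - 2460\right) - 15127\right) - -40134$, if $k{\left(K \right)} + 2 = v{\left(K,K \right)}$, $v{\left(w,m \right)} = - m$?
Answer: $22593$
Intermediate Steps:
$k{\left(K \right)} = -2 - K$
$\left(\left(k{\left(-48 \right)} - 2460\right) - 15127\right) - -40134 = \left(\left(\left(-2 - -48\right) - 2460\right) - 15127\right) - -40134 = \left(\left(\left(-2 + 48\right) - 2460\right) - 15127\right) + 40134 = \left(\left(46 - 2460\right) - 15127\right) + 40134 = \left(-2414 - 15127\right) + 40134 = -17541 + 40134 = 22593$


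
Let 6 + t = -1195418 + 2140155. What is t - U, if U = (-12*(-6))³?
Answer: 571483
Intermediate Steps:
t = 944731 (t = -6 + (-1195418 + 2140155) = -6 + 944737 = 944731)
U = 373248 (U = 72³ = 373248)
t - U = 944731 - 1*373248 = 944731 - 373248 = 571483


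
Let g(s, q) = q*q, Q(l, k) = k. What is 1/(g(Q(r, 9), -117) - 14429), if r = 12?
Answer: -1/740 ≈ -0.0013514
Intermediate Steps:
g(s, q) = q²
1/(g(Q(r, 9), -117) - 14429) = 1/((-117)² - 14429) = 1/(13689 - 14429) = 1/(-740) = -1/740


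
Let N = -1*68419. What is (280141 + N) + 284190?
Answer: 495912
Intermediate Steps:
N = -68419
(280141 + N) + 284190 = (280141 - 68419) + 284190 = 211722 + 284190 = 495912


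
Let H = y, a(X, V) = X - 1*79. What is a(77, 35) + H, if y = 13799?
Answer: 13797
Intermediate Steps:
a(X, V) = -79 + X (a(X, V) = X - 79 = -79 + X)
H = 13799
a(77, 35) + H = (-79 + 77) + 13799 = -2 + 13799 = 13797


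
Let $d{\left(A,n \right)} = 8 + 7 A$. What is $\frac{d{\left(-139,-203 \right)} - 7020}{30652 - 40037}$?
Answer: $\frac{1597}{1877} \approx 0.85083$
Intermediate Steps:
$\frac{d{\left(-139,-203 \right)} - 7020}{30652 - 40037} = \frac{\left(8 + 7 \left(-139\right)\right) - 7020}{30652 - 40037} = \frac{\left(8 - 973\right) - 7020}{-9385} = \left(-965 - 7020\right) \left(- \frac{1}{9385}\right) = \left(-7985\right) \left(- \frac{1}{9385}\right) = \frac{1597}{1877}$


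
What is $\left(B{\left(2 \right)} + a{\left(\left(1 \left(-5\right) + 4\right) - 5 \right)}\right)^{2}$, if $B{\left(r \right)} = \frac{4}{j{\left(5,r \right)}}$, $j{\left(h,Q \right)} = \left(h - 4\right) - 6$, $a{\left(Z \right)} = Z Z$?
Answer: $\frac{30976}{25} \approx 1239.0$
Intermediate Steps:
$a{\left(Z \right)} = Z^{2}$
$j{\left(h,Q \right)} = -10 + h$ ($j{\left(h,Q \right)} = \left(-4 + h\right) - 6 = -10 + h$)
$B{\left(r \right)} = - \frac{4}{5}$ ($B{\left(r \right)} = \frac{4}{-10 + 5} = \frac{4}{-5} = 4 \left(- \frac{1}{5}\right) = - \frac{4}{5}$)
$\left(B{\left(2 \right)} + a{\left(\left(1 \left(-5\right) + 4\right) - 5 \right)}\right)^{2} = \left(- \frac{4}{5} + \left(\left(1 \left(-5\right) + 4\right) - 5\right)^{2}\right)^{2} = \left(- \frac{4}{5} + \left(\left(-5 + 4\right) - 5\right)^{2}\right)^{2} = \left(- \frac{4}{5} + \left(-1 - 5\right)^{2}\right)^{2} = \left(- \frac{4}{5} + \left(-6\right)^{2}\right)^{2} = \left(- \frac{4}{5} + 36\right)^{2} = \left(\frac{176}{5}\right)^{2} = \frac{30976}{25}$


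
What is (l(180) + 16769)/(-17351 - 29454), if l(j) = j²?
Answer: -49169/46805 ≈ -1.0505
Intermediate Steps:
(l(180) + 16769)/(-17351 - 29454) = (180² + 16769)/(-17351 - 29454) = (32400 + 16769)/(-46805) = 49169*(-1/46805) = -49169/46805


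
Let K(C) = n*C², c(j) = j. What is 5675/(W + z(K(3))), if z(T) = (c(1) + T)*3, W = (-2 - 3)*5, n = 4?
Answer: 5675/86 ≈ 65.988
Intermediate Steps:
W = -25 (W = -5*5 = -25)
K(C) = 4*C²
z(T) = 3 + 3*T (z(T) = (1 + T)*3 = 3 + 3*T)
5675/(W + z(K(3))) = 5675/(-25 + (3 + 3*(4*3²))) = 5675/(-25 + (3 + 3*(4*9))) = 5675/(-25 + (3 + 3*36)) = 5675/(-25 + (3 + 108)) = 5675/(-25 + 111) = 5675/86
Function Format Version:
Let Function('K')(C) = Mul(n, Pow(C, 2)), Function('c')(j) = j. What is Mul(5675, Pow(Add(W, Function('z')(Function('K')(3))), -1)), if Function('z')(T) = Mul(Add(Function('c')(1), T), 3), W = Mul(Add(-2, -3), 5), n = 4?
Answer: Rational(5675, 86) ≈ 65.988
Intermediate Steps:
W = -25 (W = Mul(-5, 5) = -25)
Function('K')(C) = Mul(4, Pow(C, 2))
Function('z')(T) = Add(3, Mul(3, T)) (Function('z')(T) = Mul(Add(1, T), 3) = Add(3, Mul(3, T)))
Mul(5675, Pow(Add(W, Function('z')(Function('K')(3))), -1)) = Mul(5675, Pow(Add(-25, Add(3, Mul(3, Mul(4, Pow(3, 2))))), -1)) = Mul(5675, Pow(Add(-25, Add(3, Mul(3, Mul(4, 9)))), -1)) = Mul(5675, Pow(Add(-25, Add(3, Mul(3, 36))), -1)) = Mul(5675, Pow(Add(-25, Add(3, 108)), -1)) = Mul(5675, Pow(Add(-25, 111), -1)) = Mul(5675, Pow(86, -1)) = Mul(5675, Rational(1, 86)) = Rational(5675, 86)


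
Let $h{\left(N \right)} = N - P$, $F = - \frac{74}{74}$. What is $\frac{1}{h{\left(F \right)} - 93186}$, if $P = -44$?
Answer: $- \frac{1}{93143} \approx -1.0736 \cdot 10^{-5}$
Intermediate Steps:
$F = -1$ ($F = \left(-74\right) \frac{1}{74} = -1$)
$h{\left(N \right)} = 44 + N$ ($h{\left(N \right)} = N - -44 = N + 44 = 44 + N$)
$\frac{1}{h{\left(F \right)} - 93186} = \frac{1}{\left(44 - 1\right) - 93186} = \frac{1}{43 - 93186} = \frac{1}{-93143} = - \frac{1}{93143}$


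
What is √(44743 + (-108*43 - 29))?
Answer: √40070 ≈ 200.17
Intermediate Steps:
√(44743 + (-108*43 - 29)) = √(44743 + (-4644 - 29)) = √(44743 - 4673) = √40070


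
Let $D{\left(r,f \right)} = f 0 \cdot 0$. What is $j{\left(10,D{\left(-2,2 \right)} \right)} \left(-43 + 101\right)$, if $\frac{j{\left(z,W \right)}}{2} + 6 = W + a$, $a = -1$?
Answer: $-812$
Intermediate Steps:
$D{\left(r,f \right)} = 0$ ($D{\left(r,f \right)} = 0 \cdot 0 = 0$)
$j{\left(z,W \right)} = -14 + 2 W$ ($j{\left(z,W \right)} = -12 + 2 \left(W - 1\right) = -12 + 2 \left(-1 + W\right) = -12 + \left(-2 + 2 W\right) = -14 + 2 W$)
$j{\left(10,D{\left(-2,2 \right)} \right)} \left(-43 + 101\right) = \left(-14 + 2 \cdot 0\right) \left(-43 + 101\right) = \left(-14 + 0\right) 58 = \left(-14\right) 58 = -812$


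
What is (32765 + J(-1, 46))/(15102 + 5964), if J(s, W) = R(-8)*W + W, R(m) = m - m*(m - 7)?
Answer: 26923/21066 ≈ 1.2780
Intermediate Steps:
R(m) = m - m*(-7 + m)
J(s, W) = -127*W (J(s, W) = (-8*(8 - 1*(-8)))*W + W = (-8*(8 + 8))*W + W = (-8*16)*W + W = -128*W + W = -127*W)
(32765 + J(-1, 46))/(15102 + 5964) = (32765 - 127*46)/(15102 + 5964) = (32765 - 5842)/21066 = 26923*(1/21066) = 26923/21066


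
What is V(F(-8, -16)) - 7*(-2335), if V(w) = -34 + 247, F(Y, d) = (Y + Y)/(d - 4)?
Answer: 16558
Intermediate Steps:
F(Y, d) = 2*Y/(-4 + d) (F(Y, d) = (2*Y)/(-4 + d) = 2*Y/(-4 + d))
V(w) = 213
V(F(-8, -16)) - 7*(-2335) = 213 - 7*(-2335) = 213 - 1*(-16345) = 213 + 16345 = 16558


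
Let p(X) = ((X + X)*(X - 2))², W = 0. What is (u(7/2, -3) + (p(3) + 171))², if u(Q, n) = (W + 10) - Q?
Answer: 182329/4 ≈ 45582.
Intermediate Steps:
p(X) = 4*X²*(-2 + X)² (p(X) = ((2*X)*(-2 + X))² = (2*X*(-2 + X))² = 4*X²*(-2 + X)²)
u(Q, n) = 10 - Q (u(Q, n) = (0 + 10) - Q = 10 - Q)
(u(7/2, -3) + (p(3) + 171))² = ((10 - 7/2) + (4*3²*(-2 + 3)² + 171))² = ((10 - 7/2) + (4*9*1² + 171))² = ((10 - 1*7/2) + (4*9*1 + 171))² = ((10 - 7/2) + (36 + 171))² = (13/2 + 207)² = (427/2)² = 182329/4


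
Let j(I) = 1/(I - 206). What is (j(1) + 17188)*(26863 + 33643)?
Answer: 213195250734/205 ≈ 1.0400e+9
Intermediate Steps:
j(I) = 1/(-206 + I)
(j(1) + 17188)*(26863 + 33643) = (1/(-206 + 1) + 17188)*(26863 + 33643) = (1/(-205) + 17188)*60506 = (-1/205 + 17188)*60506 = (3523539/205)*60506 = 213195250734/205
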